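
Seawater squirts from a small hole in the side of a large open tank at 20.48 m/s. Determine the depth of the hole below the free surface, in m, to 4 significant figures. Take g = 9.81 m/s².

Torricelli: v = √(2gh), so h = v²/(2g).
h = 20.48²/(2·9.81) = 419.4/19.62 = 21.38 m.

h ≈ 21.38 m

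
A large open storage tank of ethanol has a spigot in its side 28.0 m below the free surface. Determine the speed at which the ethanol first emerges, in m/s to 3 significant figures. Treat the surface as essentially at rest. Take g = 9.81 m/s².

v ≈ 23.4 m/s

Bernoulli from surface to hole (P equal, v_surface ≈ 0): v = √(2gh) = √(2×9.81×28.0) = 23.4 m/s.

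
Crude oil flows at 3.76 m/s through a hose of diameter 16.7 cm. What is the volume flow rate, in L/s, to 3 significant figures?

Q ≈ 82.4 L/s

Q = A·v = 0.0219 m² × 3.76 m/s = 0.0824 m³/s.
Converting: 0.0824 m³/s × 1000 = 82.4 L/s.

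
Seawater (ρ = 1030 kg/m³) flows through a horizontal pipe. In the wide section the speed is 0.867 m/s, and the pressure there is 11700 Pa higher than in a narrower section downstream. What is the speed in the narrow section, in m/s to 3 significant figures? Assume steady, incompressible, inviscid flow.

With h₁ = h₂, rearranging Bernoulli gives v₂ = √(v₁² + 2ΔP/ρ).
v₂ = √(0.867² + 2·11700/1030) = √(0.752 + 22.7) = 4.84 m/s.

4.84 m/s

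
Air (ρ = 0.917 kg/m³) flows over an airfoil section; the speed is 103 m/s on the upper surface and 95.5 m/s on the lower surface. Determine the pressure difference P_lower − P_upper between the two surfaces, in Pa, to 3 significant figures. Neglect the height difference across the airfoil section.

With negligible Δh, P + ½ρv² is constant, so P_low − P_up = ½ρ(v_up² − v_low²).
ΔP = ½·0.917·(103² − 95.5²) = 683 Pa.

ΔP ≈ 683 Pa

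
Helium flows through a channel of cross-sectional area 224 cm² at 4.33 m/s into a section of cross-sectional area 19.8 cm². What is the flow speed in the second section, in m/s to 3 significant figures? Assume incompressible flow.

49.0 m/s

The volume flow rate is constant, so v₂ = (A₁/A₂)v₁ = (224/19.8)·4.33 = 49.0 m/s.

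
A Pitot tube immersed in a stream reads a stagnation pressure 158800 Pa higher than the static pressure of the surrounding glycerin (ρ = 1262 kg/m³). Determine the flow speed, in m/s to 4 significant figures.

v ≈ 15.86 m/s

The dynamic pressure equals the rise in static pressure at the stagnation point: ΔP = ½ρv².
v = √(2ΔP/ρ) = √(2·158800/1262) = 15.86 m/s.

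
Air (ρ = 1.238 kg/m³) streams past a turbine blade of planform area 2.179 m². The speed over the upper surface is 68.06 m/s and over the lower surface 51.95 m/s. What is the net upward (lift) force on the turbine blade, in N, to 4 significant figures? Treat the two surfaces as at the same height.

F = 2608 N

From P + ½ρv² = const at equal height, P_low − P_up = ½ρ(v_up² − v_low²).
ΔP = ½·1.238·(68.06² − 51.95²) = 1197 Pa.
Lift = ΔP · A = 1197 × 2.179 = 2608 N.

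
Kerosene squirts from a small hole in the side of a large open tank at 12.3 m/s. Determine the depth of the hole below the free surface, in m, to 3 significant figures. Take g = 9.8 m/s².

Inverting v = √(2gh) gives h = v² / 2g.
h = 12.3²/(2·9.8) = 151/19.60 = 7.72 m.

7.72 m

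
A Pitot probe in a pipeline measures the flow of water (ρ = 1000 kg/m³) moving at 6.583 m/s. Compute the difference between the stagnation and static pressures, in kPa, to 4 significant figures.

21.67 kPa

Bernoulli between the free stream and the stagnation point: ½ρv² = P_stag − P_static.
ΔP = ½·1000·6.583² = 21670 Pa.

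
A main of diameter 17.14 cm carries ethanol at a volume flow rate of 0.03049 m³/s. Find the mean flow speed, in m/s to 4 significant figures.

Q = 0.03049 m³/s = 0.03049 m³/s.
v = Q/A = 0.03049 / 0.02307 = 1.321 m/s.

1.321 m/s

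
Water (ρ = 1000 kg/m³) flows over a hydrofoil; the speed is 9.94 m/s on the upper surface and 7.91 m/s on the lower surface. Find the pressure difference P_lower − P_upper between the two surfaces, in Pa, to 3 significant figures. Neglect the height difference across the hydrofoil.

ΔP ≈ 18100 Pa

The pressure is lower where the speed is higher: ΔP = ½ρ(v_up² − v_low²).
ΔP = ½·1000·(9.94² − 7.91²) = 18100 Pa.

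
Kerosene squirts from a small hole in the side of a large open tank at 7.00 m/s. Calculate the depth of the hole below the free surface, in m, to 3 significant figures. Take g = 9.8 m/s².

h ≈ 2.50 m

Inverting v = √(2gh) gives h = v² / 2g.
h = 7.00²/(2·9.8) = 49.0/19.60 = 2.50 m.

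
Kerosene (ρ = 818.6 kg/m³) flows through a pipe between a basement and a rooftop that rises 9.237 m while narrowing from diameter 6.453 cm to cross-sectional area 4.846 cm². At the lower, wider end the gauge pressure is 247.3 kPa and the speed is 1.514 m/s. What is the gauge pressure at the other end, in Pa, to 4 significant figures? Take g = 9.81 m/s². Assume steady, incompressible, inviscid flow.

P₂ ≈ 131300 Pa

Continuity gives A₁v₁ = A₂v₂, so v₂ = (32.70 cm²)/(4.846 cm²) × 1.514 m/s = 10.22 m/s.
Bernoulli: P₁ + ½ρv₁² + ρg h₁ = P₂ + ½ρv₂² + ρg h₂, so P₂ = P₁ + ½ρ(v₁² − v₂²) − ρg(h₂ − h₁).
P₂ = 247300 + ½·818.6·(1.514² − 10.22²) − 818.6·9.81·(+9.237) = 247300 + (-41790) − (74180) = 131300 Pa.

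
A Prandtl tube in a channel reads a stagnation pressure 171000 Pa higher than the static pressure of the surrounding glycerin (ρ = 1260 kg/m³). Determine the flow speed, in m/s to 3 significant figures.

v ≈ 16.5 m/s

At the stagnation point the flow is brought to rest, so Bernoulli gives P_stag − P_static = ½ρv².
v = √(2ΔP/ρ) = √(2·171000/1260) = 16.5 m/s.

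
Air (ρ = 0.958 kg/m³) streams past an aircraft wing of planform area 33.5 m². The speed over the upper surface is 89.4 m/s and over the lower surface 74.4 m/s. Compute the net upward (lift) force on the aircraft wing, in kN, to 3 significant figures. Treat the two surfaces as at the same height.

F ≈ 39.4 kN

The faster flow above has the lower pressure; Bernoulli (same height) gives ΔP = ½ρ(v_up² − v_low²).
ΔP = ½·0.958·(89.4² − 74.4²) = 1180 Pa.
Lift = ΔP · A = 1180 × 33.5 = 39400 N.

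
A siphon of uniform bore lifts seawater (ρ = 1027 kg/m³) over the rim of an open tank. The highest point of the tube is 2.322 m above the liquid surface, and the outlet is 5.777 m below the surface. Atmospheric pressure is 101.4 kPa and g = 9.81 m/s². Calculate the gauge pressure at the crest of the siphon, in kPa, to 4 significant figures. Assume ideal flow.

From the surface to the outlet (both open to atmosphere, surface at rest): v = √(2g·h_out) = √(2·9.81·5.777) = 10.65 m/s.
Continuity keeps v the same throughout the tube; from surface to crest, P_atm + 0 = P_top + ½ρv² + ρg·h_top.
P_top = 101400 − ½·1027·10.65² − 1027·9.81·2.322 = 19800 Pa. So P_gauge = P_top − P_atm = -81600 Pa.

P_gauge = -81.60 kPa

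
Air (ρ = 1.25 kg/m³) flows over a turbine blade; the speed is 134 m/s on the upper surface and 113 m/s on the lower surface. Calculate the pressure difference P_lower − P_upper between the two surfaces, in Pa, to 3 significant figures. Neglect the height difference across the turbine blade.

ΔP ≈ 3240 Pa

Bernoulli (same height): P_lower − P_upper = ½ρ(v_upper² − v_lower²).
ΔP = ½·1.25·(134² − 113²) = 3240 Pa.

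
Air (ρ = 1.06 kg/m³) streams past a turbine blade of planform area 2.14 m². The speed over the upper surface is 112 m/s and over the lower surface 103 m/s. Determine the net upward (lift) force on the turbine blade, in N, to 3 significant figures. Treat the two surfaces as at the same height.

F ≈ 2190 N

From P + ½ρv² = const at equal height, P_low − P_up = ½ρ(v_up² − v_low²).
ΔP = ½·1.06·(112² − 103²) = 1030 Pa.
Lift = ΔP · A = 1030 × 2.14 = 2190 N.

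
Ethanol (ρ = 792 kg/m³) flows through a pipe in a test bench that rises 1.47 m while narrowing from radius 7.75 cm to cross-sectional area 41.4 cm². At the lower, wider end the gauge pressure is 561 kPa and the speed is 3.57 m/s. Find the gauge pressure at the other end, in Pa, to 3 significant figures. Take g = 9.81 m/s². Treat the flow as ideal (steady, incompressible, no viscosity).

P₂ ≈ 450000 Pa

Mass conservation (A₁v₁ = A₂v₂) gives v₂ = 3.57 × 189/41.4 = 16.3 m/s.
Applying Bernoulli between the two ends and solving for P₂: P₂ = P₁ + ½ρ(v₁² − v₂²) − ρgΔh.
P₂ = 561000 + ½·792·(3.57² − 16.3²) − 792·9.81·(+1.47) = 561000 + (-99800) − (11400) = 450000 Pa.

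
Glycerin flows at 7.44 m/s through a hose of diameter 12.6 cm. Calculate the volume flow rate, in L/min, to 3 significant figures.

Q = A·v = 0.0125 m² × 7.44 m/s = 0.0928 m³/s.
Converting: 0.0928 m³/s × 60000 = 5570 L/min.

Q ≈ 5570 L/min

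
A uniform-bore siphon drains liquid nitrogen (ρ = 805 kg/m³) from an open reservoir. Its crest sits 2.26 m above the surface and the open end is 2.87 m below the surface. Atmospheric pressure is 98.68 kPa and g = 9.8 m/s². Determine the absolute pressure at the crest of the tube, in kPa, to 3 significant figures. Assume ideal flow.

Bernoulli surface→outlet gives ½v² = g·h_out, so v = √(2·9.8·2.87) = 7.50 m/s.
The bore is uniform, so the speed at the crest is the same v. Bernoulli surface→crest: P_atm = P_top + ½ρv² + ρg·h_top.
P_top = 98680 − ½·805·7.50² − 805·9.8·2.26 = 58200 Pa.

P_top ≈ 58.2 kPa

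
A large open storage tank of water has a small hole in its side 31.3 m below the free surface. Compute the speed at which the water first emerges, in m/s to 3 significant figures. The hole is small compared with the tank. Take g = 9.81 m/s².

The surface is effectively still and both ends are open, so ½v² = gh and v = √(2·9.81·31.3) = 24.8 m/s.

24.8 m/s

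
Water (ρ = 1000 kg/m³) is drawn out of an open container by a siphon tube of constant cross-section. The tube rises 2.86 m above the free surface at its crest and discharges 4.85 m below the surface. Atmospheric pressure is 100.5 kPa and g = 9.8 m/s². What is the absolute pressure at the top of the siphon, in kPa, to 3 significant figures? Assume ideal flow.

P_top = 24.9 kPa

From the surface to the outlet (both open to atmosphere, surface at rest): v = √(2g·h_out) = √(2·9.8·4.85) = 9.75 m/s.
The bore is uniform, so the speed at the crest is the same v. Bernoulli surface→crest: P_atm = P_top + ½ρv² + ρg·h_top.
P_top = 100500 − ½·1000·9.75² − 1000·9.8·2.86 = 24900 Pa.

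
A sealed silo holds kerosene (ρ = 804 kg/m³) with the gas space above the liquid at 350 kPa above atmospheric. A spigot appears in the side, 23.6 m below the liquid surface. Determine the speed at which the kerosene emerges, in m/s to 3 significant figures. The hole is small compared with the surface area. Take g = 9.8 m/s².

Take point 1 at the surface (v₁ ≈ 0) and point 2 at the hole (at atmospheric pressure). Bernoulli: P₁ + ρg h = P_atm + ½ρv₂².
With P₁ − P_atm = 350000 Pa, v₂ = √(2gh + 2ΔP/ρ) = √(2·9.8·23.6 + 2·350000/804) = 36.5 m/s.

v ≈ 36.5 m/s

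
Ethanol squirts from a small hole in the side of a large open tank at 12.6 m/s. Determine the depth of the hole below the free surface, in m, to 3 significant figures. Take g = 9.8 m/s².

Torricelli: v = √(2gh), so h = v²/(2g).
h = 12.6²/(2·9.8) = 159/19.60 = 8.10 m.

8.10 m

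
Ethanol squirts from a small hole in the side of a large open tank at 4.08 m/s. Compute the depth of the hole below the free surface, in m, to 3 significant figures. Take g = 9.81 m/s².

For a small hole in a large open tank, ½v² = gh, giving h = v²/(2g).
h = 4.08²/(2·9.81) = 16.6/19.62 = 0.848 m.

h ≈ 0.848 m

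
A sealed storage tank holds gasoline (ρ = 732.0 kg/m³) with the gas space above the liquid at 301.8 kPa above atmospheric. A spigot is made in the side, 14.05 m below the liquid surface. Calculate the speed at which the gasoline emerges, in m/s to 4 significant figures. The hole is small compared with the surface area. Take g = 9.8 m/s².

v ≈ 33.17 m/s

Take point 1 at the surface (v₁ ≈ 0) and point 2 at the hole (at atmospheric pressure). Bernoulli: P₁ + ρg h = P_atm + ½ρv₂².
With P₁ − P_atm = 301800 Pa, v₂ = √(2gh + 2ΔP/ρ) = √(2·9.8·14.05 + 2·301800/732.0) = 33.17 m/s.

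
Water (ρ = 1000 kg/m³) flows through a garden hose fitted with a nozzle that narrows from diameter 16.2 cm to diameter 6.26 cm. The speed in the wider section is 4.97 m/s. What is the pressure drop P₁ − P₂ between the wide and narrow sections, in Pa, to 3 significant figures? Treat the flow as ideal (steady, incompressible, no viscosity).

The volume flow rate is constant, so v₂ = (A₁/A₂)v₁ = (206/30.8)·4.97 = 33.3 m/s.
The pipe is horizontal, so Bernoulli reduces to P₁ + ½ρv₁² = P₂ + ½ρv₂².
P₁ − P₂ = ½·1000·(33.3² − 4.97²) = ½·1000·1080 = 542000 Pa.

ΔP ≈ 542000 Pa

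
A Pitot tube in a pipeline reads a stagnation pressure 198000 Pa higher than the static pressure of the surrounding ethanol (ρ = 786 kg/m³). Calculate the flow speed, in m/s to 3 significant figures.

At the stagnation point the flow is brought to rest, so Bernoulli gives P_stag − P_static = ½ρv².
v = √(2ΔP/ρ) = √(2·198000/786) = 22.4 m/s.

v ≈ 22.4 m/s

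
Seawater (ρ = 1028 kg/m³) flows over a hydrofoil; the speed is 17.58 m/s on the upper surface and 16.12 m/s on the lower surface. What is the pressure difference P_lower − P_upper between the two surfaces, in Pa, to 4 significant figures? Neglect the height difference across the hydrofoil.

ΔP ≈ 25290 Pa

Bernoulli (same height): P_lower − P_upper = ½ρ(v_upper² − v_lower²).
ΔP = ½·1028·(17.58² − 16.12²) = 25290 Pa.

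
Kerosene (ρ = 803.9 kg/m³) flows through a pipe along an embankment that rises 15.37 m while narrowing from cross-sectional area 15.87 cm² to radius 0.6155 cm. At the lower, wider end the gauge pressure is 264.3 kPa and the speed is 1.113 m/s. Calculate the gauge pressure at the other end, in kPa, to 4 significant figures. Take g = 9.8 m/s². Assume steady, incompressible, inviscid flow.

The volume flow rate is constant, so v₂ = (A₁/A₂)v₁ = (15.87/1.190)·1.113 = 14.84 m/s.
Applying Bernoulli between the two ends and solving for P₂: P₂ = P₁ + ½ρ(v₁² − v₂²) − ρgΔh.
P₂ = 264300 + ½·803.9·(1.113² − 14.84²) − 803.9·9.8·(+15.37) = 264300 + (-88030) − (121100) = 55180 Pa.

P₂ ≈ 55.18 kPa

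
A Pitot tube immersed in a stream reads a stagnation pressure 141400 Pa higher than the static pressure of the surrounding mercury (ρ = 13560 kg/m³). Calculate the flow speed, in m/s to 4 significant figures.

At the stagnation point the flow is brought to rest, so Bernoulli gives P_stag − P_static = ½ρv².
v = √(2ΔP/ρ) = √(2·141400/13560) = 4.567 m/s.

v ≈ 4.567 m/s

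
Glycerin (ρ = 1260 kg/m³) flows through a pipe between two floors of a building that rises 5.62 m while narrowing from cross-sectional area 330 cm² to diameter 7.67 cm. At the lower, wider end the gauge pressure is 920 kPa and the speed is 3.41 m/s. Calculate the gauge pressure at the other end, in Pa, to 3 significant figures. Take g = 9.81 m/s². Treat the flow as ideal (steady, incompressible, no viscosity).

Mass conservation (A₁v₁ = A₂v₂) gives v₂ = 3.41 × 330/46.2 = 24.4 m/s.
Applying Bernoulli between the two ends and solving for P₂: P₂ = P₁ + ½ρ(v₁² − v₂²) − ρgΔh.
P₂ = 920000 + ½·1260·(3.41² − 24.4²) − 1260·9.81·(+5.62) = 920000 + (-366000) − (69500) = 484000 Pa.

P₂ ≈ 484000 Pa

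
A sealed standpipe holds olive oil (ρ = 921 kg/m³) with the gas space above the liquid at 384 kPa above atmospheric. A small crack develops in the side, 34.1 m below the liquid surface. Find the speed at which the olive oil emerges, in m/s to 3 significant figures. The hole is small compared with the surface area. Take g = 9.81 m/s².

Take point 1 at the surface (v₁ ≈ 0) and point 2 at the hole (at atmospheric pressure). Bernoulli: P₁ + ρg h = P_atm + ½ρv₂².
With P₁ − P_atm = 384000 Pa, v₂ = √(2gh + 2ΔP/ρ) = √(2·9.81·34.1 + 2·384000/921) = 38.8 m/s.

v ≈ 38.8 m/s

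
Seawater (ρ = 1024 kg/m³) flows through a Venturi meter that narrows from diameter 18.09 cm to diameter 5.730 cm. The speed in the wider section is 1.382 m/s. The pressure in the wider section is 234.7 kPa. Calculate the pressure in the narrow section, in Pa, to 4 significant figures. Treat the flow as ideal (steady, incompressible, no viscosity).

P₂ ≈ 138500 Pa

Mass conservation (A₁v₁ = A₂v₂) gives v₂ = 1.382 × 257.0/25.79 = 13.77 m/s.
The pipe is horizontal, so Bernoulli reduces to P₁ + ½ρv₁² = P₂ + ½ρv₂².
P₂ = P₁ − ½ρ(v₂² − v₁²) = 234700 − ½·1024·(13.77² − 1.382²) = 234700 − 96170 = 138500 Pa.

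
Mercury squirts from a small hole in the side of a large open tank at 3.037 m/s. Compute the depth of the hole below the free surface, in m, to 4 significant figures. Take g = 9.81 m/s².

Inverting v = √(2gh) gives h = v² / 2g.
h = 3.037²/(2·9.81) = 9.223/19.62 = 0.4701 m.

h = 0.4701 m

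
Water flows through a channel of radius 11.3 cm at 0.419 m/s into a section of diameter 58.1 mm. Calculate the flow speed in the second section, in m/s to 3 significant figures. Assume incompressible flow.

v₂ = 6.34 m/s

Mass conservation (A₁v₁ = A₂v₂) gives v₂ = 0.419 × 401/26.5 = 6.34 m/s.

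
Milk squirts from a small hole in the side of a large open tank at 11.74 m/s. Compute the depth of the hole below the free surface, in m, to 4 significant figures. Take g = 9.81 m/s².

Inverting v = √(2gh) gives h = v² / 2g.
h = 11.74²/(2·9.81) = 137.8/19.62 = 7.025 m.

h ≈ 7.025 m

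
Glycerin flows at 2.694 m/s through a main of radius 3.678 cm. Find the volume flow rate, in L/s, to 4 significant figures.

Q = A·v = 0.004250 m² × 2.694 m/s = 0.01145 m³/s.
Converting: 0.01145 m³/s × 1000 = 11.45 L/s.

Q ≈ 11.45 L/s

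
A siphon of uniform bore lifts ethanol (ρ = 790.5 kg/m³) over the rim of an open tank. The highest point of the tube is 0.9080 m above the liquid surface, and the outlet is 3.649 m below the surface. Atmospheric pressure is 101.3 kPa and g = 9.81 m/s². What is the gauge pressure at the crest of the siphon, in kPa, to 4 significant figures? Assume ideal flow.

The outlet speed comes from Torricelli: v = √(2g·3.649) = 8.461 m/s.
The bore is uniform, so the speed at the crest is the same v. Bernoulli surface→crest: P_atm = P_top + ½ρv² + ρg·h_top.
P_top = 101300 − ½·790.5·8.461² − 790.5·9.81·0.9080 = 65960 Pa. So P_gauge = P_top − P_atm = -35340 Pa.

P_gauge ≈ -35.34 kPa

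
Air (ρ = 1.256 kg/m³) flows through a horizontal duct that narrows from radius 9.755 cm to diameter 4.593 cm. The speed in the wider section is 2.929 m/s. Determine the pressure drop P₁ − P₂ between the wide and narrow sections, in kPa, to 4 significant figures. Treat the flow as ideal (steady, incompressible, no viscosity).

By continuity, v₂ = v₁·A₁/A₂ = 2.929·(299.0/16.57) = 52.85 m/s.
Bernoulli (h₁ = h₂): P₁ − P₂ = ½ρ(v₂² − v₁²).
P₁ − P₂ = ½·1.256·(52.85² − 2.929²) = ½·1.256·2784 = 1749 Pa.

ΔP = 1.749 kPa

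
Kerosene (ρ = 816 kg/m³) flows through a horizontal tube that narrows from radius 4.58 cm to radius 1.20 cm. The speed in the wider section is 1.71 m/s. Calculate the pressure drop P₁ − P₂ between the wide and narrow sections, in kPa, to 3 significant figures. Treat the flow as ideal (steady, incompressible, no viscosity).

Mass conservation (A₁v₁ = A₂v₂) gives v₂ = 1.71 × 65.9/4.52 = 24.9 m/s.
With no height change, Bernoulli's equation is P₁ + ½ρv₁² = P₂ + ½ρv₂².
P₁ − P₂ = ½·816·(24.9² − 1.71²) = ½·816·618 = 252000 Pa.

ΔP ≈ 252 kPa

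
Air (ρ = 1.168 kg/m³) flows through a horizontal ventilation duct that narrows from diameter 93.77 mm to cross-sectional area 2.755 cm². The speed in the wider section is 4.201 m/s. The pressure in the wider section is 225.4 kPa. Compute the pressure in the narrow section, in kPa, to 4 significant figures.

Continuity gives A₁v₁ = A₂v₂, so v₂ = (69.06 cm²)/(2.755 cm²) × 4.201 m/s = 105.3 m/s.
Bernoulli (h₁ = h₂): P₁ − P₂ = ½ρ(v₂² − v₁²).
P₂ = P₁ − ½ρ(v₂² − v₁²) = 225400 − ½·1.168·(105.3² − 4.201²) = 225400 − 6466 = 218900 Pa.

P₂ ≈ 218.9 kPa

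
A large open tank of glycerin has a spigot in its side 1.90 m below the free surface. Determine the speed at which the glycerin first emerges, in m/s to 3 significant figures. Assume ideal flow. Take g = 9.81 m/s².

6.11 m/s

With the surface at rest and both surface and jet at atmospheric pressure, Bernoulli gives ρg h = ½ρv², so v = √(2gh) = √(2·9.81·1.90) = 6.11 m/s.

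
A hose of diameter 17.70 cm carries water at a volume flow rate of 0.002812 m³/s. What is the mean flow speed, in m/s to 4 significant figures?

Q = 0.002812 m³/s = 0.002812 m³/s.
v = Q/A = 0.002812 / 0.02461 = 0.1143 m/s.

v = 0.1143 m/s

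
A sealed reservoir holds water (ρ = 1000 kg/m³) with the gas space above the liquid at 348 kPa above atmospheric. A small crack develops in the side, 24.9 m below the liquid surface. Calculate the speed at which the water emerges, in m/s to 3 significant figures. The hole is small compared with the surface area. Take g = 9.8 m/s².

Take point 1 at the surface (v₁ ≈ 0) and point 2 at the hole (at atmospheric pressure). Bernoulli: P₁ + ρg h = P_atm + ½ρv₂².
With P₁ − P_atm = 348000 Pa, v₂ = √(2gh + 2ΔP/ρ) = √(2·9.8·24.9 + 2·348000/1000) = 34.4 m/s.

34.4 m/s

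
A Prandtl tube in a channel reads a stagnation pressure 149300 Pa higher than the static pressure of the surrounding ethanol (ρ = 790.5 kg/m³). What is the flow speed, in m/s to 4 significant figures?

Bernoulli between the free stream and the stagnation point: ½ρv² = P_stag − P_static.
v = √(2ΔP/ρ) = √(2·149300/790.5) = 19.44 m/s.

19.44 m/s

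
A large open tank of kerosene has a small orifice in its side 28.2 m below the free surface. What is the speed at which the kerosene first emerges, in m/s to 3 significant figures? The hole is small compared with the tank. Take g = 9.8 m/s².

23.5 m/s

With the surface at rest and both surface and jet at atmospheric pressure, Bernoulli gives ρg h = ½ρv², so v = √(2gh) = √(2·9.8·28.2) = 23.5 m/s.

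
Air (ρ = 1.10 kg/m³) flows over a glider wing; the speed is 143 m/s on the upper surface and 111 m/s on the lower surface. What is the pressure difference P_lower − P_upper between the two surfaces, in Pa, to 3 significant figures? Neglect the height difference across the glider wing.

Bernoulli (same height): P_lower − P_upper = ½ρ(v_upper² − v_lower²).
ΔP = ½·1.10·(143² − 111²) = 4470 Pa.

ΔP = 4470 Pa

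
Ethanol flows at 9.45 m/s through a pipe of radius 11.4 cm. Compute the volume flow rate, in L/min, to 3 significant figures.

Q ≈ 23100 L/min

Q = A·v = 0.0408 m² × 9.45 m/s = 0.386 m³/s.
Converting: 0.386 m³/s × 60000 = 23100 L/min.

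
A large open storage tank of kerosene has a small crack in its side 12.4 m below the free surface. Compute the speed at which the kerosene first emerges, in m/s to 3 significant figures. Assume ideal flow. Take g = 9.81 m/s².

v ≈ 15.6 m/s

Bernoulli from surface to hole (P equal, v_surface ≈ 0): v = √(2gh) = √(2×9.81×12.4) = 15.6 m/s.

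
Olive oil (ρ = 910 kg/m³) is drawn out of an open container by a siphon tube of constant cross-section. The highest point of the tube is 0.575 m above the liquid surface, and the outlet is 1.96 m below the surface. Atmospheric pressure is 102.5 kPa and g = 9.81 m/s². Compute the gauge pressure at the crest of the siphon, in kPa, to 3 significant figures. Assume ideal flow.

Bernoulli surface→outlet gives ½v² = g·h_out, so v = √(2·9.81·1.96) = 6.20 m/s.
The bore is uniform, so the speed at the crest is the same v. Bernoulli surface→crest: P_atm = P_top + ½ρv² + ρg·h_top.
P_top = 102500 − ½·910·6.20² − 910·9.81·0.575 = 79900 Pa. So P_gauge = P_top − P_atm = -22600 Pa.

P_gauge ≈ -22.6 kPa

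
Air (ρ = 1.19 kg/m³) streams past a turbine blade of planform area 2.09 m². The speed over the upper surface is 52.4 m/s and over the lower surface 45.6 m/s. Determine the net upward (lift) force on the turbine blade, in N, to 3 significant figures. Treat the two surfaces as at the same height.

829 N

The faster flow above has the lower pressure; Bernoulli (same height) gives ΔP = ½ρ(v_up² − v_low²).
ΔP = ½·1.19·(52.4² − 45.6²) = 397 Pa.
Lift = ΔP · A = 397 × 2.09 = 829 N.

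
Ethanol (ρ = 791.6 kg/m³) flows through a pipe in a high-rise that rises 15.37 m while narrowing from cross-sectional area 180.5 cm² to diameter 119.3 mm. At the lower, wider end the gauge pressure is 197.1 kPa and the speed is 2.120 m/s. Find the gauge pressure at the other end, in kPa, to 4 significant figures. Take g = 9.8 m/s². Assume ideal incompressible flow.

75.01 kPa

By continuity, v₂ = v₁·A₁/A₂ = 2.120·(180.5/111.8) = 3.423 m/s.
Bernoulli: P₁ + ½ρv₁² + ρg h₁ = P₂ + ½ρv₂² + ρg h₂, so P₂ = P₁ + ½ρ(v₁² − v₂²) − ρg(h₂ − h₁).
P₂ = 197100 + ½·791.6·(2.120² − 3.423²) − 791.6·9.8·(+15.37) = 197100 + (-2859) − (119200) = 75010 Pa.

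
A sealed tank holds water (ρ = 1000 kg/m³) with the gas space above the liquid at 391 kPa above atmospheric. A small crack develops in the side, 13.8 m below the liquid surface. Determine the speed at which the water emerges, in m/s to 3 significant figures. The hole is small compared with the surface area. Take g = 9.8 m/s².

Take point 1 at the surface (v₁ ≈ 0) and point 2 at the hole (at atmospheric pressure). Bernoulli: P₁ + ρg h = P_atm + ½ρv₂².
With P₁ − P_atm = 391000 Pa, v₂ = √(2gh + 2ΔP/ρ) = √(2·9.8·13.8 + 2·391000/1000) = 32.4 m/s.

32.4 m/s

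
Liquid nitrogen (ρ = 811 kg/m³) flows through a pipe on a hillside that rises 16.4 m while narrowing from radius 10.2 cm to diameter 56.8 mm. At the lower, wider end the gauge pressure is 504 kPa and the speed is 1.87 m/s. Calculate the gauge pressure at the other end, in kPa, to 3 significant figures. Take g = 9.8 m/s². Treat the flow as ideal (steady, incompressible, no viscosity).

The volume flow rate is constant, so v₂ = (A₁/A₂)v₁ = (327/25.3)·1.87 = 24.1 m/s.
Applying Bernoulli between the two ends and solving for P₂: P₂ = P₁ + ½ρ(v₁² − v₂²) − ρgΔh.
P₂ = 504000 + ½·811·(1.87² − 24.1²) − 811·9.8·(+16.4) = 504000 + (-235000) − (130000) = 139000 Pa.

139 kPa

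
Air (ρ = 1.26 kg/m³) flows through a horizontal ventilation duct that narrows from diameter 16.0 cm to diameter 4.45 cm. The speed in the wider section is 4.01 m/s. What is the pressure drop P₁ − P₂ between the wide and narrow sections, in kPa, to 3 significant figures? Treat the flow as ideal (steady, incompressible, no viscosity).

1.68 kPa

The volume flow rate is constant, so v₂ = (A₁/A₂)v₁ = (201/15.6)·4.01 = 51.8 m/s.
Along the horizontal streamline, P + ½ρv² is constant.
P₁ − P₂ = ½·1.26·(51.8² − 4.01²) = ½·1.26·2670 = 1680 Pa.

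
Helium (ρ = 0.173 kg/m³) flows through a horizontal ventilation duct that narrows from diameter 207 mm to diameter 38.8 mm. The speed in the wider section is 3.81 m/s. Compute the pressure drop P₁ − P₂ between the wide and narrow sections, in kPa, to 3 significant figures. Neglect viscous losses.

1.02 kPa

The volume flow rate is constant, so v₂ = (A₁/A₂)v₁ = (337/11.8)·3.81 = 108 m/s.
Bernoulli (h₁ = h₂): P₁ − P₂ = ½ρ(v₂² − v₁²).
P₁ − P₂ = ½·0.173·(108² − 3.81²) = ½·0.173·11700 = 1020 Pa.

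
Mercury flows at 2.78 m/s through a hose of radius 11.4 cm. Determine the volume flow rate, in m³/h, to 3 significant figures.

Q = A·v = 0.0408 m² × 2.78 m/s = 0.114 m³/s.
Converting: 0.114 m³/s × 3600 = 409 m³/h.

409 m³/h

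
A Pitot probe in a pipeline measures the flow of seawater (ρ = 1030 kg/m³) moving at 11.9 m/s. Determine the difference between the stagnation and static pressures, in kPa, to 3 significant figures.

At the stagnation point the flow is brought to rest, so Bernoulli gives P_stag − P_static = ½ρv².
ΔP = ½·1030·11.9² = 72900 Pa.

ΔP ≈ 72.9 kPa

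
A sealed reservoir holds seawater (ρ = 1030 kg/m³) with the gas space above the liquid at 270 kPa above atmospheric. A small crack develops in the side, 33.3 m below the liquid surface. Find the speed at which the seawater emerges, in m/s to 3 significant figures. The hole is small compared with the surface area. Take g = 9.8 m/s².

Take point 1 at the surface (v₁ ≈ 0) and point 2 at the hole (at atmospheric pressure). Bernoulli: P₁ + ρg h = P_atm + ½ρv₂².
With P₁ − P_atm = 270000 Pa, v₂ = √(2gh + 2ΔP/ρ) = √(2·9.8·33.3 + 2·270000/1030) = 34.3 m/s.

v ≈ 34.3 m/s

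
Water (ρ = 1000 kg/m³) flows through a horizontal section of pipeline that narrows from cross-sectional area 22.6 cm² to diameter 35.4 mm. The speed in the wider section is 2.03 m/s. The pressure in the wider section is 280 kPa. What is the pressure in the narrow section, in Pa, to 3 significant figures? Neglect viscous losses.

P₂ ≈ 271000 Pa

By continuity, v₂ = v₁·A₁/A₂ = 2.03·(22.6/9.84) = 4.66 m/s.
The pipe is horizontal, so Bernoulli reduces to P₁ + ½ρv₁² = P₂ + ½ρv₂².
P₂ = P₁ − ½ρ(v₂² − v₁²) = 280000 − ½·1000·(4.66² − 2.03²) = 280000 − 8800 = 271000 Pa.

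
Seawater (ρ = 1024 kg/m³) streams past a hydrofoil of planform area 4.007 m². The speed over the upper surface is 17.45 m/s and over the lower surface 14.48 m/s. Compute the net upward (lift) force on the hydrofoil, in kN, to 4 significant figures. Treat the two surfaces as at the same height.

F = 194.6 kN

With equal heights on the two surfaces, Bernoulli gives P_lower − P_upper = ½ρ(v_upper² − v_lower²).
ΔP = ½·1024·(17.45² − 14.48²) = 48550 Pa.
Lift = ΔP · A = 48550 × 4.007 = 194600 N.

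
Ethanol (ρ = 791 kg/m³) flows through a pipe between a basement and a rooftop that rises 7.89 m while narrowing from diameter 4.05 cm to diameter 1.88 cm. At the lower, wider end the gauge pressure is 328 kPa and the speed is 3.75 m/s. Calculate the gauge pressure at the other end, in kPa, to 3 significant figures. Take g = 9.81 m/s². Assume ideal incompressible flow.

Continuity gives A₁v₁ = A₂v₂, so v₂ = (12.9 cm²)/(2.78 cm²) × 3.75 m/s = 17.4 m/s.
Energy conservation along the streamline gives P₂ = P₁ − ½ρ(v₂² − v₁²) − ρg(h₂ − h₁).
P₂ = 328000 + ½·791·(3.75² − 17.4²) − 791·9.81·(+7.89) = 328000 + (-114000) − (61200) = 153000 Pa.

P₂ ≈ 153 kPa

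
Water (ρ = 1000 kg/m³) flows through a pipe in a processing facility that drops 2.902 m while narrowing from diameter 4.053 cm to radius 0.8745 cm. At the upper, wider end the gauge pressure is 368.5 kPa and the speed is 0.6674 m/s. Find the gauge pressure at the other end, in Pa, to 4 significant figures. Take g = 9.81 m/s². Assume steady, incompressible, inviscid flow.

P₂ ≈ 390800 Pa

Mass conservation (A₁v₁ = A₂v₂) gives v₂ = 0.6674 × 12.90/2.403 = 3.584 m/s.
Energy conservation along the streamline gives P₂ = P₁ − ½ρ(v₂² − v₁²) − ρg(h₂ − h₁).
P₂ = 368500 + ½·1000·(0.6674² − 3.584²) − 1000·9.81·(−2.902) = 368500 + (-6200) − (-28470) = 390800 Pa.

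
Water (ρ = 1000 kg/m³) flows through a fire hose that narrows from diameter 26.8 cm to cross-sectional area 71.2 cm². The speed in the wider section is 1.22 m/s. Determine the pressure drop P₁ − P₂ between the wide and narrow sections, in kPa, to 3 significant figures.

Continuity gives A₁v₁ = A₂v₂, so v₂ = (564 cm²)/(71.2 cm²) × 1.22 m/s = 9.67 m/s.
Bernoulli (h₁ = h₂): P₁ − P₂ = ½ρ(v₂² − v₁²).
P₁ − P₂ = ½·1000·(9.67² − 1.22²) = ½·1000·91.9 = 46000 Pa.

ΔP = 46.0 kPa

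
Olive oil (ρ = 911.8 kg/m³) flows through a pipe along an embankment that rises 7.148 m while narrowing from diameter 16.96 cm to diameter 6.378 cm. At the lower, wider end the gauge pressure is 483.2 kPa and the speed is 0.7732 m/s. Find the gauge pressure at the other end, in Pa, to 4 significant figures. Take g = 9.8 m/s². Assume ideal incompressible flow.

By continuity, v₂ = v₁·A₁/A₂ = 0.7732·(225.9/31.95) = 5.467 m/s.
Energy conservation along the streamline gives P₂ = P₁ − ½ρ(v₂² − v₁²) − ρg(h₂ − h₁).
P₂ = 483200 + ½·911.8·(0.7732² − 5.467²) − 911.8·9.8·(+7.148) = 483200 + (-13360) − (63870) = 406000 Pa.

406000 Pa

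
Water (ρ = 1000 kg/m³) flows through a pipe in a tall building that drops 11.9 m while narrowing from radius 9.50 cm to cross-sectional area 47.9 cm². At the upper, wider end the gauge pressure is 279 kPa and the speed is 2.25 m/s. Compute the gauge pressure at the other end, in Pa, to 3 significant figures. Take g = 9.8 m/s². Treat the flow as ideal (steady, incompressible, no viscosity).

P₂ = 309000 Pa

By continuity, v₂ = v₁·A₁/A₂ = 2.25·(284/47.9) = 13.3 m/s.
Bernoulli: P₁ + ½ρv₁² + ρg h₁ = P₂ + ½ρv₂² + ρg h₂, so P₂ = P₁ + ½ρ(v₁² − v₂²) − ρg(h₂ − h₁).
P₂ = 279000 + ½·1000·(2.25² − 13.3²) − 1000·9.8·(−11.9) = 279000 + (-86200) − (-117000) = 309000 Pa.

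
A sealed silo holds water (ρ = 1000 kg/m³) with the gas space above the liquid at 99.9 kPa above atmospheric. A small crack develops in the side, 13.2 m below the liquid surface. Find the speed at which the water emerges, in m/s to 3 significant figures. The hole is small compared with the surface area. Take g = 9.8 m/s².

Take point 1 at the surface (v₁ ≈ 0) and point 2 at the hole (at atmospheric pressure). Bernoulli: P₁ + ρg h = P_atm + ½ρv₂².
With P₁ − P_atm = 99900 Pa, v₂ = √(2gh + 2ΔP/ρ) = √(2·9.8·13.2 + 2·99900/1000) = 21.4 m/s.

v ≈ 21.4 m/s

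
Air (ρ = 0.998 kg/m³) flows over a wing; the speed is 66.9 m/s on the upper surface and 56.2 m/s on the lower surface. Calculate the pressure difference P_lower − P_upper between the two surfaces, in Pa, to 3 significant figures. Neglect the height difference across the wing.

657 Pa

The pressure is lower where the speed is higher: ΔP = ½ρ(v_up² − v_low²).
ΔP = ½·0.998·(66.9² − 56.2²) = 657 Pa.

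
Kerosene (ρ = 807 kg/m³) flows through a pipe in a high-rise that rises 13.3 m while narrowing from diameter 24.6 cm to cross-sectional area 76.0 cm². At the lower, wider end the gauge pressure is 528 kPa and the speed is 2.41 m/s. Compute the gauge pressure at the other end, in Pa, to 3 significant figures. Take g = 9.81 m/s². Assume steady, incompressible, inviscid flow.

P₂ ≈ 333000 Pa

By continuity, v₂ = v₁·A₁/A₂ = 2.41·(475/76.0) = 15.1 m/s.
Applying Bernoulli between the two ends and solving for P₂: P₂ = P₁ + ½ρ(v₁² − v₂²) − ρgΔh.
P₂ = 528000 + ½·807·(2.41² − 15.1²) − 807·9.81·(+13.3) = 528000 + (-89300) − (105000) = 333000 Pa.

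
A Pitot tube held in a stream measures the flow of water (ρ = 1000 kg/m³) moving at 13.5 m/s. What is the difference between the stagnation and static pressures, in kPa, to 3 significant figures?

The dynamic pressure equals the rise in static pressure at the stagnation point: ΔP = ½ρv².
ΔP = ½·1000·13.5² = 91100 Pa.

91.1 kPa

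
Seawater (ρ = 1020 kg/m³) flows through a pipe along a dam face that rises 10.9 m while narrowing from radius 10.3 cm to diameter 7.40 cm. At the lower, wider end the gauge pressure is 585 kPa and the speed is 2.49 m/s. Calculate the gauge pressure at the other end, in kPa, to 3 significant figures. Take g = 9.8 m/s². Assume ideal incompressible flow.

Continuity gives A₁v₁ = A₂v₂, so v₂ = (333 cm²)/(43.0 cm²) × 2.49 m/s = 19.3 m/s.
Bernoulli: P₁ + ½ρv₁² + ρg h₁ = P₂ + ½ρv₂² + ρg h₂, so P₂ = P₁ + ½ρ(v₁² − v₂²) − ρg(h₂ − h₁).
P₂ = 585000 + ½·1020·(2.49² − 19.3²) − 1020·9.8·(+10.9) = 585000 + (-187000) − (109000) = 289000 Pa.

P₂ = 289 kPa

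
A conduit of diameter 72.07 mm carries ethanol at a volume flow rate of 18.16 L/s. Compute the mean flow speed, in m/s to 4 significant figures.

v = 4.452 m/s

Q = 18.16 L/s = 0.01816 m³/s.
v = Q/A = 0.01816 / 0.004079 = 4.452 m/s.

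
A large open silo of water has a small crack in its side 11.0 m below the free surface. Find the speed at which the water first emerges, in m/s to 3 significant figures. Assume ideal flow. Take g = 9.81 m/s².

Torricelli's result v = √(2gh) gives v = √(2·9.81·11.0) = 14.7 m/s.

v ≈ 14.7 m/s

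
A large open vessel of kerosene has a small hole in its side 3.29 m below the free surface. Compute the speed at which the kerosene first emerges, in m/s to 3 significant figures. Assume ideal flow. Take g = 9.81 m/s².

With the surface at rest and both surface and jet at atmospheric pressure, Bernoulli gives ρg h = ½ρv², so v = √(2gh) = √(2·9.81·3.29) = 8.03 m/s.

8.03 m/s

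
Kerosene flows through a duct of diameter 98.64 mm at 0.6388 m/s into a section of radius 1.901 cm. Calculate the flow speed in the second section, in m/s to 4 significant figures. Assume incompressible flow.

Mass conservation (A₁v₁ = A₂v₂) gives v₂ = 0.6388 × 76.42/11.35 = 4.300 m/s.

v₂ ≈ 4.300 m/s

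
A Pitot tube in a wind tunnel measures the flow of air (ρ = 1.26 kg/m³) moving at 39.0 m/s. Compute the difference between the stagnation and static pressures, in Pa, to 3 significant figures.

ΔP = 958 Pa

Bernoulli between the free stream and the stagnation point: ½ρv² = P_stag − P_static.
ΔP = ½·1.26·39.0² = 958 Pa.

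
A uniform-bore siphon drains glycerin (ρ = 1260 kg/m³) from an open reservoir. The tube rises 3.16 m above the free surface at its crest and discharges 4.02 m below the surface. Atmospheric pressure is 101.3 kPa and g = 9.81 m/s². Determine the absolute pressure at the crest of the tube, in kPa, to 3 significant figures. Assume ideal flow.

P_top ≈ 12.6 kPa

Bernoulli surface→outlet gives ½v² = g·h_out, so v = √(2·9.81·4.02) = 8.88 m/s.
The bore is uniform, so the speed at the crest is the same v. Bernoulli surface→crest: P_atm = P_top + ½ρv² + ρg·h_top.
P_top = 101300 − ½·1260·8.88² − 1260·9.81·3.16 = 12600 Pa.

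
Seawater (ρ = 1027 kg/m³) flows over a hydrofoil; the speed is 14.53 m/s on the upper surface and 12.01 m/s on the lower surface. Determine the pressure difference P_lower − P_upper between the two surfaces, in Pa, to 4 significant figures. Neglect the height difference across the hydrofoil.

The pressure is lower where the speed is higher: ΔP = ½ρ(v_up² − v_low²).
ΔP = ½·1027·(14.53² − 12.01²) = 34340 Pa.

ΔP ≈ 34340 Pa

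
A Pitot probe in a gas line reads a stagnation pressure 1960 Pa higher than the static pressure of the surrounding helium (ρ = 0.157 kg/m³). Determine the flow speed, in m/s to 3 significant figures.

The dynamic pressure equals the rise in static pressure at the stagnation point: ΔP = ½ρv².
v = √(2ΔP/ρ) = √(2·1960/0.157) = 158 m/s.

v ≈ 158 m/s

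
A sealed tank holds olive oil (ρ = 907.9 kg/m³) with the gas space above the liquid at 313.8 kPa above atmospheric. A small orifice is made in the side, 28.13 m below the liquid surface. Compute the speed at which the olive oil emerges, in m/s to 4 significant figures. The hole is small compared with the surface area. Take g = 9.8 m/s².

v = 35.25 m/s

Take point 1 at the surface (v₁ ≈ 0) and point 2 at the hole (at atmospheric pressure). Bernoulli: P₁ + ρg h = P_atm + ½ρv₂².
With P₁ − P_atm = 313800 Pa, v₂ = √(2gh + 2ΔP/ρ) = √(2·9.8·28.13 + 2·313800/907.9) = 35.25 m/s.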